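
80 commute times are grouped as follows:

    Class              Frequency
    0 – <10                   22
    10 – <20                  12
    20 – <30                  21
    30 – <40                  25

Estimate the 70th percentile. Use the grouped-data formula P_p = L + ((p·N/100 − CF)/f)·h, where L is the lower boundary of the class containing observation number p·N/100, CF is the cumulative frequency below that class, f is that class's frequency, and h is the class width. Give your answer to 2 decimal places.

N = 80; target position k = 70/100 · 80 = 56.
Cumulative frequencies: 22, 34, 55, 80.
Observation 56 falls in the class 30 – <40.
L = 30, CF = 55, f = 25, h = 10.
P70 = 30 + ((56 − 55)/25)·10 = 30 + 0.4 = 30.4.

30.40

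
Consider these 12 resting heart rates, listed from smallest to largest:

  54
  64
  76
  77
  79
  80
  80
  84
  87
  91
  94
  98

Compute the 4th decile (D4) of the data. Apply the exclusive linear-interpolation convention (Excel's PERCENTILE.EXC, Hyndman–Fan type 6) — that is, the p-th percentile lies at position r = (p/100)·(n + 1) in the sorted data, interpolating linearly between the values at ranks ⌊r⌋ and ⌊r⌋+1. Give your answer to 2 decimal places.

79.20

n = 12.
r = (40/100)·(12 + 1) = 5.2.
Rank 5 is 79 and rank 6 is 80.
Interpolate: 79 + 0.2·(80 − 79) = 79 + 0.2·1 = 79.2.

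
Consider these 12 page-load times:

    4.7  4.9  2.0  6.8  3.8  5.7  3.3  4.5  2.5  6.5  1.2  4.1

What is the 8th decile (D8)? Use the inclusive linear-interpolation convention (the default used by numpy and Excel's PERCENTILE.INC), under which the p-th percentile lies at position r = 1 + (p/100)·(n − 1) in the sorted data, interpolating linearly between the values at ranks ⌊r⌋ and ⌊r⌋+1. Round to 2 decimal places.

Sorted: 1.2, 2.0, 2.5, 3.3, 3.8, 4.1, 4.5, 4.7, 4.9, 5.7, 6.5, 6.8.
n = 12.
r = 1 + (80/100)·(12 − 1) = 1 + 8.8 = 9.8.
Rank 9 is 4.9 and rank 10 is 5.7.
Interpolate: 4.9 + 0.8·(5.7 − 4.9) = 4.9 + 0.8·0.8 = 5.54.

5.54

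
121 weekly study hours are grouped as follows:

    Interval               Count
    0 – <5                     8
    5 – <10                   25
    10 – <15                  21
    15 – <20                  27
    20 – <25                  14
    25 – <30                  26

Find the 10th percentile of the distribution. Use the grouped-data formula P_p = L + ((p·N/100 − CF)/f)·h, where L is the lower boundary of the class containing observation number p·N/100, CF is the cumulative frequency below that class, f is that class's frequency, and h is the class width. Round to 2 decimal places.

N = 121; target position k = 10/100 · 121 = 12.1.
Cumulative frequencies: 8, 33, 54, 81, 95, 121.
Observation 12.1 falls in the class 5 – <10.
L = 5, CF = 8, f = 25, h = 5.
P10 = 5 + ((12.1 − 8)/25)·5 = 5 + 0.82 = 5.82.

5.82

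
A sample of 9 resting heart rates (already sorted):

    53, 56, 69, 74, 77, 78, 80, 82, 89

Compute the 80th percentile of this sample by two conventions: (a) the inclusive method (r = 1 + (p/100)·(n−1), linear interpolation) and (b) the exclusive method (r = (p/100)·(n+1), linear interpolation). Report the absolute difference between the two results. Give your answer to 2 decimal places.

1.20

n = 9.
(a) r = 7.4; between ranks 7 (80) and 8 (82): 80.8.
(b) r = 8 → value at rank 8 = 82.
|80.8 − 82| = 1.2.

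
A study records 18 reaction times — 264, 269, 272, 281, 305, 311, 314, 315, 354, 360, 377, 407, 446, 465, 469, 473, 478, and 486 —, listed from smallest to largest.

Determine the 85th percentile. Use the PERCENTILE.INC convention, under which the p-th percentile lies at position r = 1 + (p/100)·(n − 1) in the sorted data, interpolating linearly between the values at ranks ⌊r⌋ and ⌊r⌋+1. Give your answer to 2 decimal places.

n = 18.
r = 1 + (85/100)·(18 − 1) = 1 + 14.45 = 15.45.
Rank 15 is 469 and rank 16 is 473.
Interpolate: 469 + 0.45·(473 − 469) = 469 + 0.45·4 = 470.8.

470.80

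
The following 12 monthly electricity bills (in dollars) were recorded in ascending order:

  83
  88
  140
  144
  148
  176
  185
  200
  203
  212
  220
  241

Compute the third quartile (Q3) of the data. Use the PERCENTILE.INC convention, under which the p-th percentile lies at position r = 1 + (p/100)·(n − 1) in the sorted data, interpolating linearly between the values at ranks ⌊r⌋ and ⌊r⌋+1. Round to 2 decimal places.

205.25

n = 12.
r = 1 + (75/100)·(12 − 1) = 1 + 8.25 = 9.25.
Rank 9 is 203 and rank 10 is 212.
Interpolate: 203 + 0.25·(212 − 203) = 203 + 0.25·9 = 205.25.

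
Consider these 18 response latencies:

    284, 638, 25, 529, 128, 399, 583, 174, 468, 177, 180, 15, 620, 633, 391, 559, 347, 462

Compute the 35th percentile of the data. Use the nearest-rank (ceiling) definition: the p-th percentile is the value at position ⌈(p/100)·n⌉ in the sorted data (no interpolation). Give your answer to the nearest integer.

284

Sorted: 15, 25, 128, 174, 177, 180, 284, 347, 391, 399, 462, 468, 529, 559, 583, 620, 633, 638.
n = 18.
Position = ⌈35/100 · 18⌉ = ⌈6.3⌉ = 7.
The value at rank 7 is 284.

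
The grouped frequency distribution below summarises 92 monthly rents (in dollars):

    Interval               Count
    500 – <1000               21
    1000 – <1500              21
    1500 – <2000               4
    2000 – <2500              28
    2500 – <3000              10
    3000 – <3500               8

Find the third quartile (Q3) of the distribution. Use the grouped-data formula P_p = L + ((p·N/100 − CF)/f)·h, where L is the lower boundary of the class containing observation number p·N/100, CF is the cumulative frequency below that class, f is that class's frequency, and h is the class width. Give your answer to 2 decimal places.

N = 92; target position k = 75/100 · 92 = 69.
Cumulative frequencies: 21, 42, 46, 74, 84, 92.
Observation 69 falls in the class 2000 – <2500.
L = 2000, CF = 46, f = 28, h = 500.
P75 = 2000 + ((69 − 46)/28)·500 = 2000 + 410.714 = 2410.71.

2410.71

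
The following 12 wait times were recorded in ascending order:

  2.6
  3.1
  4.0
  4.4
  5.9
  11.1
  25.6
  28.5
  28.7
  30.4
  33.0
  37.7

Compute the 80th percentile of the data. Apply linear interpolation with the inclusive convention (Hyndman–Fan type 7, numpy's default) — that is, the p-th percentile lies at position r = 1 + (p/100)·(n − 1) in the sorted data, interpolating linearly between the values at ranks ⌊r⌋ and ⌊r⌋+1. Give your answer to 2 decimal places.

n = 12.
r = 1 + (80/100)·(12 − 1) = 1 + 8.8 = 9.8.
Rank 9 is 28.7 and rank 10 is 30.4.
Interpolate: 28.7 + 0.8·(30.4 − 28.7) = 28.7 + 0.8·1.7 = 30.06.

30.06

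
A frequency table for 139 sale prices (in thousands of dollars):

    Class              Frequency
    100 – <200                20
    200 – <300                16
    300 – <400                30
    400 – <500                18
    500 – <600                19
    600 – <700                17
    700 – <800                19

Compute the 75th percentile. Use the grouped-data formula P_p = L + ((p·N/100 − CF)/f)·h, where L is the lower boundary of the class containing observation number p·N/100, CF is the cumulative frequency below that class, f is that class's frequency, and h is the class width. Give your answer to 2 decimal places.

607.35

N = 139; target position k = 75/100 · 139 = 104.25.
Cumulative frequencies: 20, 36, 66, 84, 103, 120, 139.
Observation 104.25 falls in the class 600 – <700.
L = 600, CF = 103, f = 17, h = 100.
P75 = 600 + ((104.25 − 103)/17)·100 = 600 + 7.35294 = 607.353.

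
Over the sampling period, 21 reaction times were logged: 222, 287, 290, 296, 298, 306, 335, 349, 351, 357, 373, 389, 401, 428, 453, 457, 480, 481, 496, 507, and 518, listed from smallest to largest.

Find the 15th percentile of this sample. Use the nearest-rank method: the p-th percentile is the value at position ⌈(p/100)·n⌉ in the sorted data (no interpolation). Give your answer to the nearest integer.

n = 21.
Position = ⌈15/100 · 21⌉ = ⌈3.15⌉ = 4.
The value at rank 4 is 296.

296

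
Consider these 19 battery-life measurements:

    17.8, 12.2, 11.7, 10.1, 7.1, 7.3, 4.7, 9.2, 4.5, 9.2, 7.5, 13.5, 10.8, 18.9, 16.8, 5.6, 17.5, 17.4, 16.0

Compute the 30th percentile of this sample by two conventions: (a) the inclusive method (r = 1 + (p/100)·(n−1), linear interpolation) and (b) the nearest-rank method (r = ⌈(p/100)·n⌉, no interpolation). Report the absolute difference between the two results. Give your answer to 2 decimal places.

Sorted: 4.5, 4.7, 5.6, 7.1, 7.3, 7.5, 9.2, 9.2, 10.1, 10.8, 11.7, 12.2, 13.5, 16.0, 16.8, 17.4, 17.5, 17.8, 18.9.
n = 19.
(a) r = 6.4; between ranks 6 (7.5) and 7 (9.2): 8.18.
(b) the nearest-rank method: rank 6 → 7.5.
|8.18 − 7.5| = 0.68.

0.68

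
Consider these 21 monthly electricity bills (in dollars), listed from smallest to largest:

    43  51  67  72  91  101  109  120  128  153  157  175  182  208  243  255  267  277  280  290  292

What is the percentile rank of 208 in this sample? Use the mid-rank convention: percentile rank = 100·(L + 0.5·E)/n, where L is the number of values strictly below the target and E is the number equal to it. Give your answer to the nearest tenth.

64.3

Count below 208: L = 13; count equal: E = 1; n = 21.
Percentile rank = 100·(13 + 0.5·1)/21 = 100·13.5/21 = 64.29.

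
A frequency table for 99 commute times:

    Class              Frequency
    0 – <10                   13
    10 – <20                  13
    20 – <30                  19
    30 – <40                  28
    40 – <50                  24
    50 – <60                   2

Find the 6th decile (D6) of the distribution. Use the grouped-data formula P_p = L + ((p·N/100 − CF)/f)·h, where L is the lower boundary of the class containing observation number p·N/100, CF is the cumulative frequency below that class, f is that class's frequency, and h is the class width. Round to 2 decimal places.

35.14

N = 99; target position k = 60/100 · 99 = 59.4.
Cumulative frequencies: 13, 26, 45, 73, 97, 99.
Observation 59.4 falls in the class 30 – <40.
L = 30, CF = 45, f = 28, h = 10.
P60 = 30 + ((59.4 − 45)/28)·10 = 30 + 5.14286 = 35.1429.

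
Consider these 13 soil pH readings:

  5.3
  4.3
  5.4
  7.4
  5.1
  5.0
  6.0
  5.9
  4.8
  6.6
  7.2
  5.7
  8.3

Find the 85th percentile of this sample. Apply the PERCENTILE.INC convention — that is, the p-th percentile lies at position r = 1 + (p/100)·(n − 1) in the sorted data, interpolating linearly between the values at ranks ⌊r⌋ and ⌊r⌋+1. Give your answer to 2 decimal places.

7.24

Sorted: 4.3, 4.8, 5.0, 5.1, 5.3, 5.4, 5.7, 5.9, 6.0, 6.6, 7.2, 7.4, 8.3.
n = 13.
r = 1 + (85/100)·(13 − 1) = 1 + 10.2 = 11.2.
Rank 11 is 7.2 and rank 12 is 7.4.
Interpolate: 7.2 + 0.2·(7.4 − 7.2) = 7.2 + 0.2·0.2 = 7.24.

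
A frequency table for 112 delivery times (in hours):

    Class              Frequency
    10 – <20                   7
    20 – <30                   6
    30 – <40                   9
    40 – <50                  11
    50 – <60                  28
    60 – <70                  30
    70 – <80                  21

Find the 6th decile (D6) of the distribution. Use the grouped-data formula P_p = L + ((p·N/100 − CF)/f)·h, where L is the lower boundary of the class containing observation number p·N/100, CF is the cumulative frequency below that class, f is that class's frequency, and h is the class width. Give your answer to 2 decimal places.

N = 112; target position k = 60/100 · 112 = 67.2.
Cumulative frequencies: 7, 13, 22, 33, 61, 91, 112.
Observation 67.2 falls in the class 60 – <70.
L = 60, CF = 61, f = 30, h = 10.
P60 = 60 + ((67.2 − 61)/30)·10 = 60 + 2.06667 = 62.0667.

62.07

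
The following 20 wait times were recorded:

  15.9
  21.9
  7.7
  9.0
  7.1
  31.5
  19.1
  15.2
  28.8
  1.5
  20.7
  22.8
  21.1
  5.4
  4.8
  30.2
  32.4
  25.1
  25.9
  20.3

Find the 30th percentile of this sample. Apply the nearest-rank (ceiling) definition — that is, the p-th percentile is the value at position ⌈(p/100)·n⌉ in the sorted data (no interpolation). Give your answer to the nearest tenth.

Sorted: 1.5, 4.8, 5.4, 7.1, 7.7, 9.0, 15.2, 15.9, 19.1, 20.3, 20.7, 21.1, 21.9, 22.8, 25.1, 25.9, 28.8, 30.2, 31.5, 32.4.
n = 20.
Position = ⌈30/100 · 20⌉ = ⌈6⌉ = 6.
The value at rank 6 is 9.0.

9.0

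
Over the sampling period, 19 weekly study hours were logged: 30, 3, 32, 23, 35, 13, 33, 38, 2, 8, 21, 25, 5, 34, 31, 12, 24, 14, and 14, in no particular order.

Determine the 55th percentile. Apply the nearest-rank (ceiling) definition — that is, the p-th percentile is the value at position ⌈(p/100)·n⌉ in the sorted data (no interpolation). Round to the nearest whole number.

24

Sorted: 2, 3, 5, 8, 12, 13, 14, 14, 21, 23, 24, 25, 30, 31, 32, 33, 34, 35, 38.
n = 19.
Position = ⌈55/100 · 19⌉ = ⌈10.45⌉ = 11.
The value at rank 11 is 24.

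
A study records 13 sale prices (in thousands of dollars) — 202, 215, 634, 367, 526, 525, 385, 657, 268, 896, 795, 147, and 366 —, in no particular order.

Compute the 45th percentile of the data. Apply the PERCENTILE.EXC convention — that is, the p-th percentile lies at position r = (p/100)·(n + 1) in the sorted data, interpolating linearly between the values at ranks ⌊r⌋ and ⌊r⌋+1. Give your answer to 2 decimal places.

Sorted: 147, 202, 215, 268, 366, 367, 385, 525, 526, 634, 657, 795, 896.
n = 13.
r = (45/100)·(13 + 1) = 6.3.
Rank 6 is 367 and rank 7 is 385.
Interpolate: 367 + 0.3·(385 − 367) = 367 + 0.3·18 = 372.4.

372.40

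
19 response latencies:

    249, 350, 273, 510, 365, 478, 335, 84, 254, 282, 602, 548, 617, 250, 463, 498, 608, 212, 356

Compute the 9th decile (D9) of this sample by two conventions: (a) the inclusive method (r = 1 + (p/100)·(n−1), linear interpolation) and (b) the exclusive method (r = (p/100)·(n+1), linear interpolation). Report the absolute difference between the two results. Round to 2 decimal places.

4.80

Sorted: 84, 212, 249, 250, 254, 273, 282, 335, 350, 356, 365, 463, 478, 498, 510, 548, 602, 608, 617.
n = 19.
(a) r = 17.2; between ranks 17 (602) and 18 (608): 603.2.
(b) r = 18 → value at rank 18 = 608.
|603.2 − 608| = 4.8.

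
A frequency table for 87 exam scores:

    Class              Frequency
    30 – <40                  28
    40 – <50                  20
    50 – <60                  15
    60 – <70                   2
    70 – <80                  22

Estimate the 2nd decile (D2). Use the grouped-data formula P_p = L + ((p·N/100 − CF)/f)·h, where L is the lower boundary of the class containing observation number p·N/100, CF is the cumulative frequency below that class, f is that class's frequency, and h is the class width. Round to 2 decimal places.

36.21

N = 87; target position k = 20/100 · 87 = 17.4.
Cumulative frequencies: 28, 48, 63, 65, 87.
Observation 17.4 falls in the class 30 – <40.
L = 30, CF = 0, f = 28, h = 10.
P20 = 30 + ((17.4 − 0)/28)·10 = 30 + 6.21429 = 36.2143.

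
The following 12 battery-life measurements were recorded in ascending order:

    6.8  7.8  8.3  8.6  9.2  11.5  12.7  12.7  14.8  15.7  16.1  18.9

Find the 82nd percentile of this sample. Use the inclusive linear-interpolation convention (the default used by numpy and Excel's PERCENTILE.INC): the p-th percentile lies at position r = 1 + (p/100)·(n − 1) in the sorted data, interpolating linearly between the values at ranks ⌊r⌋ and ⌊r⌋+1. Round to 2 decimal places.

n = 12.
r = 1 + (82/100)·(12 − 1) = 1 + 9.02 = 10.02.
Rank 10 is 15.7 and rank 11 is 16.1.
Interpolate: 15.7 + 0.02·(16.1 − 15.7) = 15.7 + 0.02·0.4 = 15.708.

15.71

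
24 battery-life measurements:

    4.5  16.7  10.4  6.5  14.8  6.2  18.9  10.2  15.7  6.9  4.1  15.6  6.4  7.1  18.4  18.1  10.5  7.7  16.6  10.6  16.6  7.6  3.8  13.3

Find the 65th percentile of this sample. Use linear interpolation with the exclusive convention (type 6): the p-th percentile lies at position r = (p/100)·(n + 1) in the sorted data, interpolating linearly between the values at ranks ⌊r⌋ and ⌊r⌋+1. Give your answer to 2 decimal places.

Sorted: 3.8, 4.1, 4.5, 6.2, 6.4, 6.5, 6.9, 7.1, 7.6, 7.7, 10.2, 10.4, 10.5, 10.6, 13.3, 14.8, 15.6, 15.7, 16.6, 16.6, 16.7, 18.1, 18.4, 18.9.
n = 24.
r = (65/100)·(24 + 1) = 16.25.
Rank 16 is 14.8 and rank 17 is 15.6.
Interpolate: 14.8 + 0.25·(15.6 − 14.8) = 14.8 + 0.25·0.8 = 15.

15.00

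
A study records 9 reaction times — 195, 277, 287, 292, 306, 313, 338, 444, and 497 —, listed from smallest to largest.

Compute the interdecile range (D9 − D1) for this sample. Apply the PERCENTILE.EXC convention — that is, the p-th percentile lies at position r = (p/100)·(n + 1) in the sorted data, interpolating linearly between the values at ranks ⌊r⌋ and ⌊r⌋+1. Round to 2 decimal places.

n = 9.
P10: r = 1 (integer) → 195.
P90: r = 9 (integer) → 497.
Difference: 497 − 195 = 302.

302.00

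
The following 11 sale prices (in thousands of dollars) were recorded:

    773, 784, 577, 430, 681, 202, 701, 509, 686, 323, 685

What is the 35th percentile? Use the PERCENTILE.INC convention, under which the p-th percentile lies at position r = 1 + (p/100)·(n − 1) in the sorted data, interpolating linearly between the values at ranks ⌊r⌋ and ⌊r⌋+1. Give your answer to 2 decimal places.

Sorted: 202, 323, 430, 509, 577, 681, 685, 686, 701, 773, 784.
n = 11.
r = 1 + (35/100)·(11 − 1) = 1 + 3.5 = 4.5.
Rank 4 is 509 and rank 5 is 577.
Interpolate: 509 + 0.5·(577 − 509) = 509 + 0.5·68 = 543.

543.00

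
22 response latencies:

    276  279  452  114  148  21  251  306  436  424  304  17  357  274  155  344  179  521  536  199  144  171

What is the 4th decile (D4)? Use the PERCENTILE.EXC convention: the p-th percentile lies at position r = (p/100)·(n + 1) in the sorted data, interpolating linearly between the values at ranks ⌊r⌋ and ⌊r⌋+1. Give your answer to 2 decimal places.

209.40

Sorted: 17, 21, 114, 144, 148, 155, 171, 179, 199, 251, 274, 276, 279, 304, 306, 344, 357, 424, 436, 452, 521, 536.
n = 22.
r = (40/100)·(22 + 1) = 9.2.
Rank 9 is 199 and rank 10 is 251.
Interpolate: 199 + 0.2·(251 − 199) = 199 + 0.2·52 = 209.4.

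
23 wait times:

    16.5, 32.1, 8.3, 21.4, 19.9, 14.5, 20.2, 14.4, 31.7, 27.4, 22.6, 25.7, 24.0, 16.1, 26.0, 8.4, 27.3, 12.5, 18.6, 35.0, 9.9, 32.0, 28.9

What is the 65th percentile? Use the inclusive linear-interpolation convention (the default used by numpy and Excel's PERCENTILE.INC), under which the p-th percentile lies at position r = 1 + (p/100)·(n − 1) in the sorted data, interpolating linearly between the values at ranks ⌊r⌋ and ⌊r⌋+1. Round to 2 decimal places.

25.79

Sorted: 8.3, 8.4, 9.9, 12.5, 14.4, 14.5, 16.1, 16.5, 18.6, 19.9, 20.2, 21.4, 22.6, 24.0, 25.7, 26.0, 27.3, 27.4, 28.9, 31.7, 32.0, 32.1, 35.0.
n = 23.
r = 1 + (65/100)·(23 − 1) = 1 + 14.3 = 15.3.
Rank 15 is 25.7 and rank 16 is 26.0.
Interpolate: 25.7 + 0.3·(26.0 − 25.7) = 25.7 + 0.3·0.3 = 25.79.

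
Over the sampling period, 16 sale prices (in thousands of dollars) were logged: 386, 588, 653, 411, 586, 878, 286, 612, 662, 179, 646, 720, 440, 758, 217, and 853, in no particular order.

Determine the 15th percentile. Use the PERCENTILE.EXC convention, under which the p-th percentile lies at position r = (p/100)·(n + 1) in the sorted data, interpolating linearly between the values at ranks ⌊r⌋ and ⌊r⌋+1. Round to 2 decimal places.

Sorted: 179, 217, 286, 386, 411, 440, 586, 588, 612, 646, 653, 662, 720, 758, 853, 878.
n = 16.
r = (15/100)·(16 + 1) = 2.55.
Rank 2 is 217 and rank 3 is 286.
Interpolate: 217 + 0.55·(286 − 217) = 217 + 0.55·69 = 254.95.

254.95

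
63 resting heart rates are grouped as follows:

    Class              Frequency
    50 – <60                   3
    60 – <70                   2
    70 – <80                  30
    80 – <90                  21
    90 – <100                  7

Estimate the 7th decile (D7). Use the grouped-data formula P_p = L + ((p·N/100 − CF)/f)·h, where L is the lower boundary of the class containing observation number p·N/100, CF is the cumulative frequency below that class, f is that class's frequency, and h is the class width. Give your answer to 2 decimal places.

N = 63; target position k = 70/100 · 63 = 44.1.
Cumulative frequencies: 3, 5, 35, 56, 63.
Observation 44.1 falls in the class 80 – <90.
L = 80, CF = 35, f = 21, h = 10.
P70 = 80 + ((44.1 − 35)/21)·10 = 80 + 4.33333 = 84.3333.

84.33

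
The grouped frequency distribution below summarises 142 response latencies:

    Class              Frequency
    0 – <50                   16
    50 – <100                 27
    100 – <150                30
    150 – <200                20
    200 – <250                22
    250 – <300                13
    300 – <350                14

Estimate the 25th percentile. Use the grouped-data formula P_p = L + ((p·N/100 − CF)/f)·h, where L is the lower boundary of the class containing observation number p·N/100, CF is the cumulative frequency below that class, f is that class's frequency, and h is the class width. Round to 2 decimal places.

N = 142; target position k = 25/100 · 142 = 35.5.
Cumulative frequencies: 16, 43, 73, 93, 115, 128, 142.
Observation 35.5 falls in the class 50 – <100.
L = 50, CF = 16, f = 27, h = 50.
P25 = 50 + ((35.5 − 16)/27)·50 = 50 + 36.1111 = 86.1111.

86.11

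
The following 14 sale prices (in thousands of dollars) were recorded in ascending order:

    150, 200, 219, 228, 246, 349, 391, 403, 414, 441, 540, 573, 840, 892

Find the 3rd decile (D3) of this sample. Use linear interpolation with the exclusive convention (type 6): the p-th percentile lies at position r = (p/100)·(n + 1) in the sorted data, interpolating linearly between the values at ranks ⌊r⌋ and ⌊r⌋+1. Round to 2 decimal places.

n = 14.
r = (30/100)·(14 + 1) = 4.5.
Rank 4 is 228 and rank 5 is 246.
Interpolate: 228 + 0.5·(246 − 228) = 228 + 0.5·18 = 237.

237.00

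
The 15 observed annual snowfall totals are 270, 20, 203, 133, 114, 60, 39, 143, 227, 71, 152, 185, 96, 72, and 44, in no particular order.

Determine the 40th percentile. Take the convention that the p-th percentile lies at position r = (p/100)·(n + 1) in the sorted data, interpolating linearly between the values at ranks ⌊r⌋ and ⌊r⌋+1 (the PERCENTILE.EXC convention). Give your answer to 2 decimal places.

81.60

Sorted: 20, 39, 44, 60, 71, 72, 96, 114, 133, 143, 152, 185, 203, 227, 270.
n = 15.
r = (40/100)·(15 + 1) = 6.4.
Rank 6 is 72 and rank 7 is 96.
Interpolate: 72 + 0.4·(96 − 72) = 72 + 0.4·24 = 81.6.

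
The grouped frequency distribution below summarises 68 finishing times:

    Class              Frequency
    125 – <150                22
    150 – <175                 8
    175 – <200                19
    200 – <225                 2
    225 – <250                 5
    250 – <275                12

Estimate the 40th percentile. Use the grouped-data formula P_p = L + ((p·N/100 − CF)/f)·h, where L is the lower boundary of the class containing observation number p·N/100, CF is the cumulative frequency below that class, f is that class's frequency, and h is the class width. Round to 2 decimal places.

166.25

N = 68; target position k = 40/100 · 68 = 27.2.
Cumulative frequencies: 22, 30, 49, 51, 56, 68.
Observation 27.2 falls in the class 150 – <175.
L = 150, CF = 22, f = 8, h = 25.
P40 = 150 + ((27.2 − 22)/8)·25 = 150 + 16.25 = 166.25.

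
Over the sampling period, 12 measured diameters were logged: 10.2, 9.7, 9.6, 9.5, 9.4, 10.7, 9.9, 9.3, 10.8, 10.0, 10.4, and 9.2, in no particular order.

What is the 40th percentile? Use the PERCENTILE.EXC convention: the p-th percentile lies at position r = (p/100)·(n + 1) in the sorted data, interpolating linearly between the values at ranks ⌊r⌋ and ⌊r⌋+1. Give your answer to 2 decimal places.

Sorted: 9.2, 9.3, 9.4, 9.5, 9.6, 9.7, 9.9, 10.0, 10.2, 10.4, 10.7, 10.8.
n = 12.
r = (40/100)·(12 + 1) = 5.2.
Rank 5 is 9.6 and rank 6 is 9.7.
Interpolate: 9.6 + 0.2·(9.7 − 9.6) = 9.6 + 0.2·0.1 = 9.62.

9.62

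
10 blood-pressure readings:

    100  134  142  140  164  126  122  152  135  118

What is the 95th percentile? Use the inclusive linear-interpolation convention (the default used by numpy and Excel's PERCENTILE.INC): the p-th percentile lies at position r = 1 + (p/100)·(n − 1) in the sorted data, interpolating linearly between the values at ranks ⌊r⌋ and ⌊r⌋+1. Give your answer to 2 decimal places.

Sorted: 100, 118, 122, 126, 134, 135, 140, 142, 152, 164.
n = 10.
r = 1 + (95/100)·(10 − 1) = 1 + 8.55 = 9.55.
Rank 9 is 152 and rank 10 is 164.
Interpolate: 152 + 0.55·(164 − 152) = 152 + 0.55·12 = 158.6.

158.60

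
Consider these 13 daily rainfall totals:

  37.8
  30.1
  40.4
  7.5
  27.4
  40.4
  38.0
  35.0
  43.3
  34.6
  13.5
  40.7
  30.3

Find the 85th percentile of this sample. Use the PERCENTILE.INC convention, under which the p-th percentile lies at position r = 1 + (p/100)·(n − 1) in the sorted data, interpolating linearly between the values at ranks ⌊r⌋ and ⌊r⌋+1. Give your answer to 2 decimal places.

40.46

Sorted: 7.5, 13.5, 27.4, 30.1, 30.3, 34.6, 35.0, 37.8, 38.0, 40.4, 40.4, 40.7, 43.3.
n = 13.
r = 1 + (85/100)·(13 − 1) = 1 + 10.2 = 11.2.
Rank 11 is 40.4 and rank 12 is 40.7.
Interpolate: 40.4 + 0.2·(40.7 − 40.4) = 40.4 + 0.2·0.3 = 40.46.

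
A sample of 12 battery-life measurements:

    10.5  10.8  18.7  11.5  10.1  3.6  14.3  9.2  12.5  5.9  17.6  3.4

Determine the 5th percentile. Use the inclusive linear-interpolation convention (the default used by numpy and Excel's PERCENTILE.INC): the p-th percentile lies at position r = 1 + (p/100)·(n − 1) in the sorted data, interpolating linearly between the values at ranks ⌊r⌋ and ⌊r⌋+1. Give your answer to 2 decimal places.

Sorted: 3.4, 3.6, 5.9, 9.2, 10.1, 10.5, 10.8, 11.5, 12.5, 14.3, 17.6, 18.7.
n = 12.
r = 1 + (5/100)·(12 − 1) = 1 + 0.55 = 1.55.
Rank 1 is 3.4 and rank 2 is 3.6.
Interpolate: 3.4 + 0.55·(3.6 − 3.4) = 3.4 + 0.55·0.2 = 3.51.

3.51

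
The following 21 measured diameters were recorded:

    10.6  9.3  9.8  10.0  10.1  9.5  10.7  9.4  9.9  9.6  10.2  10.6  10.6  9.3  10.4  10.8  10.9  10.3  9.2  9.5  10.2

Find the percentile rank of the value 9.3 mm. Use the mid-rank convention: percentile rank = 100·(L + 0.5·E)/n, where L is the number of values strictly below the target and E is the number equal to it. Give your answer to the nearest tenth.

9.5

Sorted: 9.2, 9.3, 9.3, 9.4, 9.5, 9.5, 9.6, 9.8, 9.9, 10.0, 10.1, 10.2, 10.2, 10.3, 10.4, 10.6, 10.6, 10.6, 10.7, 10.8, 10.9.
Count below 9.3: L = 1; count equal: E = 2; n = 21.
Percentile rank = 100·(1 + 0.5·2)/21 = 100·2/21 = 9.524.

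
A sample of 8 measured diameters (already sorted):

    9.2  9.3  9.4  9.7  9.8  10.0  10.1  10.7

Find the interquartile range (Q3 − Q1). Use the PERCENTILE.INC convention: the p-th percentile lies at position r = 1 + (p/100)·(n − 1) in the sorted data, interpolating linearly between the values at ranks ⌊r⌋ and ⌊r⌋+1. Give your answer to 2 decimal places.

0.65

n = 8.
P25: r = 2.75; ranks 2–3 are 9.3, 9.4; interpolating gives 9.375.
P75: r = 6.25; ranks 6–7 are 10.0, 10.1; interpolating gives 10.025.
Difference: 10.025 − 9.375 = 0.65.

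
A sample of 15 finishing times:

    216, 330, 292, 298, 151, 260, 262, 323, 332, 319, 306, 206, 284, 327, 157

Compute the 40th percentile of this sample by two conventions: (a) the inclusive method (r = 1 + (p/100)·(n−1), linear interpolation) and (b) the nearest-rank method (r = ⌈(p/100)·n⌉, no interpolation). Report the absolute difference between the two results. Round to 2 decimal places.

13.20

Sorted: 151, 157, 206, 216, 260, 262, 284, 292, 298, 306, 319, 323, 327, 330, 332.
n = 15.
(a) r = 6.6; between ranks 6 (262) and 7 (284): 275.2.
(b) the nearest-rank method: rank 6 → 262.
|275.2 − 262| = 13.2.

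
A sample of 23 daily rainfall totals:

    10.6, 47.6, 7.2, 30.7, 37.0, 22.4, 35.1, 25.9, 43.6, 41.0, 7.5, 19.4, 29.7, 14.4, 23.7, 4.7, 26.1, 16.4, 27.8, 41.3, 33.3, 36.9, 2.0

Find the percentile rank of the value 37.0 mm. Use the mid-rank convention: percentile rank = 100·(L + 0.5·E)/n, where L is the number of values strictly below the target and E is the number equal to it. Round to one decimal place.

80.4

Sorted: 2.0, 4.7, 7.2, 7.5, 10.6, 14.4, 16.4, 19.4, 22.4, 23.7, 25.9, 26.1, 27.8, 29.7, 30.7, 33.3, 35.1, 36.9, 37.0, 41.0, 41.3, 43.6, 47.6.
Count below 37.0: L = 18; count equal: E = 1; n = 23.
Percentile rank = 100·(18 + 0.5·1)/23 = 100·18.5/23 = 80.43.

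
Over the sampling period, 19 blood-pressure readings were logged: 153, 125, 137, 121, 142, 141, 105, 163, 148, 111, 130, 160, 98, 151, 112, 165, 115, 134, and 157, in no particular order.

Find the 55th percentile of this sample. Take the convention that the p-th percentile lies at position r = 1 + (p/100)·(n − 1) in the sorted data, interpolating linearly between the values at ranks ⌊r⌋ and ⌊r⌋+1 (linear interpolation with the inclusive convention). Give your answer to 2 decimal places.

140.60

Sorted: 98, 105, 111, 112, 115, 121, 125, 130, 134, 137, 141, 142, 148, 151, 153, 157, 160, 163, 165.
n = 19.
r = 1 + (55/100)·(19 − 1) = 1 + 9.9 = 10.9.
Rank 10 is 137 and rank 11 is 141.
Interpolate: 137 + 0.9·(141 − 137) = 137 + 0.9·4 = 140.6.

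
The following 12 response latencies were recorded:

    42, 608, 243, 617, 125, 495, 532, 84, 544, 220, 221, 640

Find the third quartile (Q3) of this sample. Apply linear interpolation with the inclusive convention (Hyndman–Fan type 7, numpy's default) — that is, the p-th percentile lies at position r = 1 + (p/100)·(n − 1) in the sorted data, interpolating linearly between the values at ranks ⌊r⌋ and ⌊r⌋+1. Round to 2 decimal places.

Sorted: 42, 84, 125, 220, 221, 243, 495, 532, 544, 608, 617, 640.
n = 12.
r = 1 + (75/100)·(12 − 1) = 1 + 8.25 = 9.25.
Rank 9 is 544 and rank 10 is 608.
Interpolate: 544 + 0.25·(608 − 544) = 544 + 0.25·64 = 560.

560.00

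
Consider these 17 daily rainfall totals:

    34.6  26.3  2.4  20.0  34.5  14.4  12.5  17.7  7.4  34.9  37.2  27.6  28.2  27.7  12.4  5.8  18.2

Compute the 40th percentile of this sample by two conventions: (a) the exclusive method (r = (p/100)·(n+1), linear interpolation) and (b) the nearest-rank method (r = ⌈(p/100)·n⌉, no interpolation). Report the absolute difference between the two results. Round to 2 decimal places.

Sorted: 2.4, 5.8, 7.4, 12.4, 12.5, 14.4, 17.7, 18.2, 20.0, 26.3, 27.6, 27.7, 28.2, 34.5, 34.6, 34.9, 37.2.
n = 17.
(a) r = 7.2; between ranks 7 (17.7) and 8 (18.2): 17.8.
(b) the nearest-rank method: rank 7 → 17.7.
|17.8 − 17.7| = 0.1.

0.10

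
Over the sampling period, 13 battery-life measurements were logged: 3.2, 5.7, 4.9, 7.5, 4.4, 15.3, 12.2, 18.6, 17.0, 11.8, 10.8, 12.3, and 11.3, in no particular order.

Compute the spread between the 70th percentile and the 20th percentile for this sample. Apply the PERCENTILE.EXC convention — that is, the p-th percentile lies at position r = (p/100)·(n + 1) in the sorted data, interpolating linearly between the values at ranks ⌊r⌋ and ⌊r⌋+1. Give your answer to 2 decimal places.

7.48

Sorted: 3.2, 4.4, 4.9, 5.7, 7.5, 10.8, 11.3, 11.8, 12.2, 12.3, 15.3, 17.0, 18.6.
n = 13.
P20: r = 2.8; ranks 2–3 are 4.4, 4.9; interpolating gives 4.8.
P70: r = 9.8; ranks 9–10 are 12.2, 12.3; interpolating gives 12.28.
Difference: 12.28 − 4.8 = 7.48.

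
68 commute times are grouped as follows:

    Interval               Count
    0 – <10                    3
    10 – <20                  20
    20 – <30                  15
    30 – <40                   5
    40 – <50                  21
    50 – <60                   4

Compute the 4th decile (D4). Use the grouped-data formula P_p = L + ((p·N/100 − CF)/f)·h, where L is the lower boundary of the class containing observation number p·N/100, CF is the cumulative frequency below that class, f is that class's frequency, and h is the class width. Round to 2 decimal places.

N = 68; target position k = 40/100 · 68 = 27.2.
Cumulative frequencies: 3, 23, 38, 43, 64, 68.
Observation 27.2 falls in the class 20 – <30.
L = 20, CF = 23, f = 15, h = 10.
P40 = 20 + ((27.2 − 23)/15)·10 = 20 + 2.8 = 22.8.

22.80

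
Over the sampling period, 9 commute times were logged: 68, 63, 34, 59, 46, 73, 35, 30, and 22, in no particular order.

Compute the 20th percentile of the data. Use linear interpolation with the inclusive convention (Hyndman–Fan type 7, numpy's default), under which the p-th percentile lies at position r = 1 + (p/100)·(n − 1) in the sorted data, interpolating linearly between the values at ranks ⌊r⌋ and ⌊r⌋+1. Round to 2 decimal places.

Sorted: 22, 30, 34, 35, 46, 59, 63, 68, 73.
n = 9.
r = 1 + (20/100)·(9 − 1) = 1 + 1.6 = 2.6.
Rank 2 is 30 and rank 3 is 34.
Interpolate: 30 + 0.6·(34 − 30) = 30 + 0.6·4 = 32.4.

32.40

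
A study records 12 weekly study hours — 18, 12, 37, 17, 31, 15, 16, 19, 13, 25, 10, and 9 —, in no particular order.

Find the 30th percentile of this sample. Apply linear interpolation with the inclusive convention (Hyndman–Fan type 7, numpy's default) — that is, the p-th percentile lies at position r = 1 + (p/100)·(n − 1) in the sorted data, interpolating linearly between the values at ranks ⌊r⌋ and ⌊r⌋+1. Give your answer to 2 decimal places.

13.60

Sorted: 9, 10, 12, 13, 15, 16, 17, 18, 19, 25, 31, 37.
n = 12.
r = 1 + (30/100)·(12 − 1) = 1 + 3.3 = 4.3.
Rank 4 is 13 and rank 5 is 15.
Interpolate: 13 + 0.3·(15 − 13) = 13 + 0.3·2 = 13.6.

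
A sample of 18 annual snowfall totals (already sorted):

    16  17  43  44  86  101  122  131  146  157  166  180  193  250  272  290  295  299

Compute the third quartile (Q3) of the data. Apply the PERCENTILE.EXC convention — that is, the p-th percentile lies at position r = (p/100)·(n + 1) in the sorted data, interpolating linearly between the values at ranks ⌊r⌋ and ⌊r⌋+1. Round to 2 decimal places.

255.50

n = 18.
r = (75/100)·(18 + 1) = 14.25.
Rank 14 is 250 and rank 15 is 272.
Interpolate: 250 + 0.25·(272 − 250) = 250 + 0.25·22 = 255.5.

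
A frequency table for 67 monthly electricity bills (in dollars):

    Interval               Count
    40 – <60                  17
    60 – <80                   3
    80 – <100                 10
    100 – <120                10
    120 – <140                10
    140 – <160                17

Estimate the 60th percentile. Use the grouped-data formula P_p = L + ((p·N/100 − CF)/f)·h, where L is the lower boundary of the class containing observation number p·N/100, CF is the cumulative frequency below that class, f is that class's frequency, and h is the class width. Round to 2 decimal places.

N = 67; target position k = 60/100 · 67 = 40.2.
Cumulative frequencies: 17, 20, 30, 40, 50, 67.
Observation 40.2 falls in the class 120 – <140.
L = 120, CF = 40, f = 10, h = 20.
P60 = 120 + ((40.2 − 40)/10)·20 = 120 + 0.4 = 120.4.

120.40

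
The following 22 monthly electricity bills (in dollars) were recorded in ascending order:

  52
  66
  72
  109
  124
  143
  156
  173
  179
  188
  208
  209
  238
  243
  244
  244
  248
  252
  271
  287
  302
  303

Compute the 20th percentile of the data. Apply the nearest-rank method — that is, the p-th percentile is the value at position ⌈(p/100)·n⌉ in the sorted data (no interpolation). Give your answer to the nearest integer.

124

n = 22.
Position = ⌈20/100 · 22⌉ = ⌈4.4⌉ = 5.
The value at rank 5 is 124.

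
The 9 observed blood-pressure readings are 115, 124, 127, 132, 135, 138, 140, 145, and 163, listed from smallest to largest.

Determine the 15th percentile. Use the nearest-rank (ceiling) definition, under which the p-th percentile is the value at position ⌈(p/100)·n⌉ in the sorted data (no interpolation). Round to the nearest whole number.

124

n = 9.
Position = ⌈15/100 · 9⌉ = ⌈1.35⌉ = 2.
The value at rank 2 is 124.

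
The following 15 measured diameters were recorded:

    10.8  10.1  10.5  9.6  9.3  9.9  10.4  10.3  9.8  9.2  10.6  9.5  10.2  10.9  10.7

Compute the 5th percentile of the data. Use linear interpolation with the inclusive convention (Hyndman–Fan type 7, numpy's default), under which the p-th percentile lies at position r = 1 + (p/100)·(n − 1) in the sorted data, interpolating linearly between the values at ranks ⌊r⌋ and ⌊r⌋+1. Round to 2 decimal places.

9.27

Sorted: 9.2, 9.3, 9.5, 9.6, 9.8, 9.9, 10.1, 10.2, 10.3, 10.4, 10.5, 10.6, 10.7, 10.8, 10.9.
n = 15.
r = 1 + (5/100)·(15 − 1) = 1 + 0.7 = 1.7.
Rank 1 is 9.2 and rank 2 is 9.3.
Interpolate: 9.2 + 0.7·(9.3 − 9.2) = 9.2 + 0.7·0.1 = 9.27.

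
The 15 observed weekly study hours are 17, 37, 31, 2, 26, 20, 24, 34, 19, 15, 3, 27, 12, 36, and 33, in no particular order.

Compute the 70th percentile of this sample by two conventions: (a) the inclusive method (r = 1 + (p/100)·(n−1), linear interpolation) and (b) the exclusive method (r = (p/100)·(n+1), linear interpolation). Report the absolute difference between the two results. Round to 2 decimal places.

Sorted: 2, 3, 12, 15, 17, 19, 20, 24, 26, 27, 31, 33, 34, 36, 37.
n = 15.
(a) r = 10.8; between ranks 10 (27) and 11 (31): 30.2.
(b) r = 11.2; between ranks 11 (31) and 12 (33): 31.4.
|30.2 − 31.4| = 1.2.

1.20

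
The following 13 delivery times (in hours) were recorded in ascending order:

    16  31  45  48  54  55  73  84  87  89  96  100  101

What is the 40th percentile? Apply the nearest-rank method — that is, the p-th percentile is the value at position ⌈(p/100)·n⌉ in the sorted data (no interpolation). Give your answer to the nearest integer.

55

n = 13.
Position = ⌈40/100 · 13⌉ = ⌈5.2⌉ = 6.
The value at rank 6 is 55.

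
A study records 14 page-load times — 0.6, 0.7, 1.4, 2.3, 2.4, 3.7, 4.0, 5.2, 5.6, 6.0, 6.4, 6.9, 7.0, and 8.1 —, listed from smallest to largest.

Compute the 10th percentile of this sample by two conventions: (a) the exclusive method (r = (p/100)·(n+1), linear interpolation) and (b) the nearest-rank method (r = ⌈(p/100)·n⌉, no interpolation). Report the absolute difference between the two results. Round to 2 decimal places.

n = 14.
(a) r = 1.5; between ranks 1 (0.6) and 2 (0.7): 0.65.
(b) the nearest-rank method: rank 2 → 0.7.
|0.65 − 0.7| = 0.05.

0.05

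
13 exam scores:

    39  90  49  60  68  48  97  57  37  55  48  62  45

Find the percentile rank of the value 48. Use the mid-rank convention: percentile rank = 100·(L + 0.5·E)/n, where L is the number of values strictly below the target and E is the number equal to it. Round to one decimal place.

Sorted: 37, 39, 45, 48, 48, 49, 55, 57, 60, 62, 68, 90, 97.
Count below 48: L = 3; count equal: E = 2; n = 13.
Percentile rank = 100·(3 + 0.5·2)/13 = 100·4/13 = 30.77.

30.8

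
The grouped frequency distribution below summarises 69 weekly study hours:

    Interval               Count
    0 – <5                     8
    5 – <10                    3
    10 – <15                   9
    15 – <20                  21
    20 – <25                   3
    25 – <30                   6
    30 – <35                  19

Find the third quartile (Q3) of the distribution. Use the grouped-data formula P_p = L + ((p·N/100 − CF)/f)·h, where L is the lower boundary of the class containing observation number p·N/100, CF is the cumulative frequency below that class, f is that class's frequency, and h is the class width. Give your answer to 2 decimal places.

30.46

N = 69; target position k = 75/100 · 69 = 51.75.
Cumulative frequencies: 8, 11, 20, 41, 44, 50, 69.
Observation 51.75 falls in the class 30 – <35.
L = 30, CF = 50, f = 19, h = 5.
P75 = 30 + ((51.75 − 50)/19)·5 = 30 + 0.460526 = 30.4605.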